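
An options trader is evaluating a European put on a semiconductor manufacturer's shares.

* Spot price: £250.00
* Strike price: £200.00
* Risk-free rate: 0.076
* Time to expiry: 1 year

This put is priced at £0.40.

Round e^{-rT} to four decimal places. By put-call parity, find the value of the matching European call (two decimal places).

exp(−rT) = exp(−0.076·1) = 0.9268
Put-call parity: C − P = S − K·e^(−rT) = 250 − 200·0.9268 = 250 − 185.3600 = 64.6400
C = P + (C − P) = 0.40 + (64.6400) = 65.0400

£65.04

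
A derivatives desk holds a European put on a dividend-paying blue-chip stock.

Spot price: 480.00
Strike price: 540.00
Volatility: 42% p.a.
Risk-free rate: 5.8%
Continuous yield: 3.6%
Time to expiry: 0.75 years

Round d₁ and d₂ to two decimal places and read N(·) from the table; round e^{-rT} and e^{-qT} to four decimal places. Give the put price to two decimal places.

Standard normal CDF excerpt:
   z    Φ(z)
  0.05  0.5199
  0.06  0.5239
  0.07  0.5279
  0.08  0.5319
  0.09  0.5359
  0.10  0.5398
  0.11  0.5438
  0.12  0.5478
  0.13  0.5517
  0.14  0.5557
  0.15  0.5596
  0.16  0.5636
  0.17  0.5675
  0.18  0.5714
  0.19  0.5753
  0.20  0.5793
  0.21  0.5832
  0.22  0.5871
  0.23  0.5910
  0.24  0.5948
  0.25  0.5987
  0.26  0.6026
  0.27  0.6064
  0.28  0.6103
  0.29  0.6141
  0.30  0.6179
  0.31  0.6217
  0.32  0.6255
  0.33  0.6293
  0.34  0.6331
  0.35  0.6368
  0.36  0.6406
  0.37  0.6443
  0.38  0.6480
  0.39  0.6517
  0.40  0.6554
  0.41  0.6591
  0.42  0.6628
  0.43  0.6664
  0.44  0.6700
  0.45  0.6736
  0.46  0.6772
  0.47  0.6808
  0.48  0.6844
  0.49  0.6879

T = 0.75;  σ√T = 0.3637
d₁ = [ln(480/540) + (0.058 − 0.036 + ½·0.42²)·0.75] / (σ√T) = (-0.1178 + 0.0827) / 0.3637 = -0.0966 ≈ -0.10
d₂ = -0.0966 − 0.3637 = -0.4603 ≈ -0.46
exp(−qT) = exp(−0.036·0.75) = 0.9734;  exp(−rT) = exp(−0.058·0.75) = 0.9574
N(−d₂) = N(0.46) = 0.6772;  N(−d₁) = N(0.10) = 0.5398
P = 540·0.9574·0.6772 − 480·0.9734·0.5398 = 350.1097 − 252.2118 = 97.8979

97.90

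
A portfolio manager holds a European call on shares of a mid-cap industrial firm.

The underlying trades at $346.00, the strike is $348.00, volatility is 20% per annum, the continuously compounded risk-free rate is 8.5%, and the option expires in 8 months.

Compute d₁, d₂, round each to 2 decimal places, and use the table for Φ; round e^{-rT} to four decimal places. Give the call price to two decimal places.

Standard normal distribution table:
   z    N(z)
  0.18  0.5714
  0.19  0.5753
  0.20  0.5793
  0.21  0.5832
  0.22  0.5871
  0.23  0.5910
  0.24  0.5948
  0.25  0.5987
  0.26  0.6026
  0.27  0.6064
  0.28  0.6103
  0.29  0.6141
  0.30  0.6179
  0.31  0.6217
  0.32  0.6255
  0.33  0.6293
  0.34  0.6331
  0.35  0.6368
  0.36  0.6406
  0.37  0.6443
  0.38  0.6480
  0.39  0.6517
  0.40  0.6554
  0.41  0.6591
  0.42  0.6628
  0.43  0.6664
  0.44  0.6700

σ√T = 0.2 × 0.8165 = 0.1633
d₁ = [ln(346/348) + (0.085 + ½·0.2²)·0.6667] / (σ√T) = (-0.0058 + 0.0700) / 0.1633 = 0.3934 ≈ 0.39
d₂ = 0.3934 − 0.1633 = 0.2301 ≈ 0.23
exp(−rT) = exp(−0.085·0.6667) = 0.9449
N(d₁) = N(0.39) = 0.6517;  N(d₂) = N(0.23) = 0.5910
C = 346·0.6517 − 348·0.9449·0.5910 = 225.4882 − 194.3357 = 31.1525

$31.15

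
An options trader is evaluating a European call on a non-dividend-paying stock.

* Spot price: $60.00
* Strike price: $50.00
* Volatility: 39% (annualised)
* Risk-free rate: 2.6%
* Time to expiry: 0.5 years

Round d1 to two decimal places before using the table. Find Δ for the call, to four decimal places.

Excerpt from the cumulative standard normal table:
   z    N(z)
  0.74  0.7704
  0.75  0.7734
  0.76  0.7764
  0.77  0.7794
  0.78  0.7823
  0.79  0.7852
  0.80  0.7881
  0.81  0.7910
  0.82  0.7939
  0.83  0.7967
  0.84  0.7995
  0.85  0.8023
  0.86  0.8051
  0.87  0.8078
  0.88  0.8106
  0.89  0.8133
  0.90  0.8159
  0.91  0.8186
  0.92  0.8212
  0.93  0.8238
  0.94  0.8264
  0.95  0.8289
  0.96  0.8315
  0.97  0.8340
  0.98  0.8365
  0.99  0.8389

0.8023

σ√T = 0.39·√0.5 = 0.2758
ln(S/K) + (r + σ²/2)T = ln(60/50) + (0.026 + 0.39²/2)·0.5 = 0.1823 + 0.0510 = 0.2333
d₁ = 0.2333 / 0.2758 = 0.8462 ⇒ 0.85
N(d₁) = N(0.85) = 0.8023
Δ_call = N(d₁) = 0.8023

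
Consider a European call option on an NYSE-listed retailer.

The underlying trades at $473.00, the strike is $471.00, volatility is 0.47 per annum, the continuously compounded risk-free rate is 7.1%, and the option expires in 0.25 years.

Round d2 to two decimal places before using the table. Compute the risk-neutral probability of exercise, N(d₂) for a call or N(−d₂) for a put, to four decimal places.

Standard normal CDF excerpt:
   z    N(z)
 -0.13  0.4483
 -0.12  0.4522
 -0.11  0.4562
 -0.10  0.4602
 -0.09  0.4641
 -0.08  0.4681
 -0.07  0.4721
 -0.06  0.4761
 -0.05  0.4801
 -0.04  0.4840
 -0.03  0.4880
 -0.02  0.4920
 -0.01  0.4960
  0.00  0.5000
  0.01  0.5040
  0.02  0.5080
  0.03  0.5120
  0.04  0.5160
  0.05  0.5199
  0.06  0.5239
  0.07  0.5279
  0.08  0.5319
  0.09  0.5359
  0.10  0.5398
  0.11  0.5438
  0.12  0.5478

0.4920

σ√T = 0.47 × 0.5000 = 0.2350
d₁ = [ln(473/471) + (0.071 + ½·0.47²)·0.25] / (σ√T) = (0.0042 + 0.0454) / 0.2350 = 0.2111 ≈ 0.21
d₂ = 0.2111 − 0.2350 = -0.0239 ≈ -0.02
Pr(exercise) under Q = N(d₂) = 0.4920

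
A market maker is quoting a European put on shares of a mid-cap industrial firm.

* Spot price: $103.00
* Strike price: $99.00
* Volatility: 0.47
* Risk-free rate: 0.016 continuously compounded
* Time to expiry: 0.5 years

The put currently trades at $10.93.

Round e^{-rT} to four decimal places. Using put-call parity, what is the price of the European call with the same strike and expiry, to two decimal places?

exp(−rT) = exp(−0.016·0.5) = 0.9920
Put-call parity: C − P = S − K·e^(−rT) = 103 − 99·0.9920 = 103 − 98.2080 = 4.7920
C = P + (C − P) = 10.93 + (4.7920) = 15.7220

$15.72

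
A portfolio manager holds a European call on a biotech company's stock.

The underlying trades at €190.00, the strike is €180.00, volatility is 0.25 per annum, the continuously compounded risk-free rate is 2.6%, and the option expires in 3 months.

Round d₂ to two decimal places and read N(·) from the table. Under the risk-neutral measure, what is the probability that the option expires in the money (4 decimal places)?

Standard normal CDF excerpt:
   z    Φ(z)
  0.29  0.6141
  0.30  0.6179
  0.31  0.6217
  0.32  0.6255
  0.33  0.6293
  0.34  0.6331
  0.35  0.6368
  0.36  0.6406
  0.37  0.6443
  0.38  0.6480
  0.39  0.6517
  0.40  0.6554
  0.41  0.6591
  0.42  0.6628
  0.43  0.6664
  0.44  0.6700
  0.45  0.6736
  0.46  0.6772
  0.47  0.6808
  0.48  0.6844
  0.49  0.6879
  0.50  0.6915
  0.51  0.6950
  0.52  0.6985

T = 0.25;  σ√T = 0.1250
d₁ = [ln(190/180) + (0.026 + 0.25²/2)·0.25] / 0.1250 = [0.0541 + 0.0143] / 0.1250 = 0.5470 ⇒ 0.55
d₂ = d₁ − σ√T = 0.5470 − 0.1250 = 0.4220 ⇒ 0.42
Risk-neutral Pr[S_T > K] = N(d₂) = N(0.42) = 0.6628

0.6628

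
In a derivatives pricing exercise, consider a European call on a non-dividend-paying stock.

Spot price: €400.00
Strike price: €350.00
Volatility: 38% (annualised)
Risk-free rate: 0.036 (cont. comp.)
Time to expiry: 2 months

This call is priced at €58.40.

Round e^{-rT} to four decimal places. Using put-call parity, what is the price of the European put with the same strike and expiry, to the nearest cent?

€6.30

exp(−rT) = exp(−0.036·0.1667) = 0.9940
Put-call parity: C − P = S − K·e^(−rT) = 400 − 350·0.9940 = 400 − 347.9000 = 52.1000
P = C − (C − P) = 58.40 − (52.1000) = 6.3000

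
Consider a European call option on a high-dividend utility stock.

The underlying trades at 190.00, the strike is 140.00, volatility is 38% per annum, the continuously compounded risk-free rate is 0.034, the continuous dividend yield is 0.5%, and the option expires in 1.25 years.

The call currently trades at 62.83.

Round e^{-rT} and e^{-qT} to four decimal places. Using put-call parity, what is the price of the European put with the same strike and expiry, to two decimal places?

exp(−qT) = exp(−0.005·1.25) = 0.9938;  exp(−rT) = exp(−0.034·1.25) = 0.9584
Put-call parity: C − P = S·e^(−qT) − K·e^(−rT) = 190·0.9938 − 140·0.9584 = 188.8220 − 134.1760 = 54.6460
P = C − (C − P) = 62.83 − (54.6460) = 8.1840

8.18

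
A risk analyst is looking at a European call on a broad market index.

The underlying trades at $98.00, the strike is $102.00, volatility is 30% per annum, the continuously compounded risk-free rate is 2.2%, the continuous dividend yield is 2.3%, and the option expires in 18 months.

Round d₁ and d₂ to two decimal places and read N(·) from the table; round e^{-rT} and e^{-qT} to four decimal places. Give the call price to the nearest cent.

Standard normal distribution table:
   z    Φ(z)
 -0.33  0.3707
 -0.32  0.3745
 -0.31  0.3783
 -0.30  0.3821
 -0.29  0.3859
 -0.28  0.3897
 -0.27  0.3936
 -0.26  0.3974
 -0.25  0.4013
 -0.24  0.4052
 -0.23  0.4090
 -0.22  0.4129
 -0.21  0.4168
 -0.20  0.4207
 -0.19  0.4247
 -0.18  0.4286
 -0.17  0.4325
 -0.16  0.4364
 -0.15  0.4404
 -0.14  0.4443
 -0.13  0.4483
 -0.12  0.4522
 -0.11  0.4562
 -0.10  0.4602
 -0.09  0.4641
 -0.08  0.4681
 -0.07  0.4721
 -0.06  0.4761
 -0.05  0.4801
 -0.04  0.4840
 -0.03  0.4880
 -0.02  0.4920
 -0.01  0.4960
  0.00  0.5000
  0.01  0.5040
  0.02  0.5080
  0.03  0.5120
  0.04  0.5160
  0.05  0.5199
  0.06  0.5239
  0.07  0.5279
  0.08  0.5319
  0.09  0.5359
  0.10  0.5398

$12.27

T = 1.5;  σ√T = 0.3674
d₁ = [ln(98/102) + (0.022 − 0.023 + ½·0.3²)·1.5] / (σ√T) = (-0.0400 + 0.0660) / 0.3674 = 0.0707 ⇒ 0.07
d₂ = 0.0707 − 0.3674 = -0.2967 ⇒ -0.30
e^(−qT) = e^(−0.023·1.5) = 0.9661;  e^(−rT) = e^(−0.022·1.5) = 0.9675
C = 98·0.9661·N(0.07) − 102·0.9675·N(-0.30) = 98·0.9661·0.5279 − 102·0.9675·0.3821 = 49.9804 − 37.7075 = 12.2729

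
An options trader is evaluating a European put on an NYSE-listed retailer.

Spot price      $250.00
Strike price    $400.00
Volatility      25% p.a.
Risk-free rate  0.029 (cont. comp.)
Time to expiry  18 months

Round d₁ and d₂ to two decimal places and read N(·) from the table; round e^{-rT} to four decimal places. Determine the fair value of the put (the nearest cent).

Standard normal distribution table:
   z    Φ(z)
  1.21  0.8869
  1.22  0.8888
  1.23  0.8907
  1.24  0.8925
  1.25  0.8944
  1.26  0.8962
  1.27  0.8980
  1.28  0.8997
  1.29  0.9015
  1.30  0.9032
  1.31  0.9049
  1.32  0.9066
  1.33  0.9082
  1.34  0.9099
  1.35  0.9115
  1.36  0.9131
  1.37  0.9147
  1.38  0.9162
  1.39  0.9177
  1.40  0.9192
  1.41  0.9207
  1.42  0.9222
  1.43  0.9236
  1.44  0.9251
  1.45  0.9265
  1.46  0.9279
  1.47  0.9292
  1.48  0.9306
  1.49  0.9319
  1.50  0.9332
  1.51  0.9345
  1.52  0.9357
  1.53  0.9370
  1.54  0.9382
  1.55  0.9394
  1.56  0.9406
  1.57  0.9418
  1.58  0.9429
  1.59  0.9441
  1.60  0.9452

$136.63

T = 1.5;  σ√T = 0.3062
d₁ = [ln(250/400) + (0.029 + 0.25²/2)·1.5] / 0.3062 = [-0.4700 + 0.0904] / 0.3062 = -1.2399 ⇒ -1.24
d₂ = d₁ − σ√T = -1.2399 − 0.3062 = -1.5460 ⇒ -1.55
exp(−rT) = exp(−0.029·1.5) = 0.9574
N(−d₂) = N(1.55) = 0.9394;  N(−d₁) = N(1.24) = 0.8925
P = 400·0.9574·0.9394 − 250·0.8925 = 359.7526 − 223.1250 = 136.6276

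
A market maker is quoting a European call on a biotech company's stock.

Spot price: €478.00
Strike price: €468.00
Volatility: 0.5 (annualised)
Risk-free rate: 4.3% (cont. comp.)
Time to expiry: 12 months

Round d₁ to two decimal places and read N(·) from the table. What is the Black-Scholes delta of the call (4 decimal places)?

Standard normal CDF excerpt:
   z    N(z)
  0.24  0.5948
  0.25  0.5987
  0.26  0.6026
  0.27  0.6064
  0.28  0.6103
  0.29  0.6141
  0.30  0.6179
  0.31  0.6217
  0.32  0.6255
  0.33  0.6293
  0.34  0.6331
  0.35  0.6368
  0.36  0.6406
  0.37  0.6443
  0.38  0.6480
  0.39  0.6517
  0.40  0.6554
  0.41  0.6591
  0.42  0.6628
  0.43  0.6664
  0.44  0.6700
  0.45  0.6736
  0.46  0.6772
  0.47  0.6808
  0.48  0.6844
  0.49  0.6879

0.6480

σ√T = 0.5 × 1.0000 = 0.5000
d₁ = [ln(478/468) + (0.043 + ½·0.5²)·1] / (σ√T) = (0.0211 + 0.1680) / 0.5000 = 0.3783 ≈ 0.38
N(d₁) = N(0.38) = 0.6480
Δ_call = N(d₁) = 0.6480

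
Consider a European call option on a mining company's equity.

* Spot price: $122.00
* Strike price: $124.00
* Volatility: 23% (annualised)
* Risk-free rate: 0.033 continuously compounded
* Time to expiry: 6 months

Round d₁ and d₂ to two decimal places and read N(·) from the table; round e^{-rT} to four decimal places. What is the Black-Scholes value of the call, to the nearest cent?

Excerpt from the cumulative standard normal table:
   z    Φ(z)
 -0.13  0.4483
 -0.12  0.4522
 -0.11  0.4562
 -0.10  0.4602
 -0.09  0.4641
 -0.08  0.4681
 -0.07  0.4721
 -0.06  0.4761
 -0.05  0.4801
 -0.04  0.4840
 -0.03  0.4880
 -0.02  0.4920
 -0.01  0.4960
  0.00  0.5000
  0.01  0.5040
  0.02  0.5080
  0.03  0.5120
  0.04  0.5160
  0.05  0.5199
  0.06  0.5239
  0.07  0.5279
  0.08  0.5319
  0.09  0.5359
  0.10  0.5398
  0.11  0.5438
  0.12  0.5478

σ√T = 0.23·√0.5 = 0.1626
d₁ = [ln(122/124) + (0.033 + ½·0.23²)·0.5] / (σ√T) = (-0.0163 + 0.0297) / 0.1626 = 0.0828 which rounds to 0.08
d₂ = 0.0828 − 0.1626 = -0.0798 which rounds to -0.08
e^(−rT) = e^(−0.033·0.5) = 0.9836
N(d₁) = N(0.08) = 0.5319;  N(d₂) = N(-0.08) = 0.4681
C = 122·0.5319 − 124·0.9836·0.4681 = 64.8918 − 57.0925 = 7.7993

$7.80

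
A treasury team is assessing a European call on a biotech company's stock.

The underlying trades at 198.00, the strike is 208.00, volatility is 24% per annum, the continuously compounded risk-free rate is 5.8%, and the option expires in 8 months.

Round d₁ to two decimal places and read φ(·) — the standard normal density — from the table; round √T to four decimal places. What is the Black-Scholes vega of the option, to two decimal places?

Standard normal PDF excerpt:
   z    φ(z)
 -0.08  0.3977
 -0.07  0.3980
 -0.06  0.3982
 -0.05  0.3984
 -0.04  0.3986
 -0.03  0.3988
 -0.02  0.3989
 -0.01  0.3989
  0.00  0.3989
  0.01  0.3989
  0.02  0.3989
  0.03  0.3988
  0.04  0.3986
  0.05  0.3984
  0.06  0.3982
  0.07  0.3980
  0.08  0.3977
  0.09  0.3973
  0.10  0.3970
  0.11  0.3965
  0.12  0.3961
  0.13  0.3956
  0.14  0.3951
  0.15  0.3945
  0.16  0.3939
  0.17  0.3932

σ√T = 0.24·√0.6667 = 0.1960
ln(S/K) + (r + σ²/2)T = ln(198/208) + (0.058 + 0.24²/2)·0.6667 = -0.0493 + 0.0579 = 0.0086
d₁ = 0.0086 / 0.1960 = 0.0439 ≈ 0.04
√T = √0.6667 = 0.8165
φ(d₁) = φ(0.04) = 0.3986
vega = S·φ(d₁)·√T = 198·0.3986·0.8165 = 64.4405

64.44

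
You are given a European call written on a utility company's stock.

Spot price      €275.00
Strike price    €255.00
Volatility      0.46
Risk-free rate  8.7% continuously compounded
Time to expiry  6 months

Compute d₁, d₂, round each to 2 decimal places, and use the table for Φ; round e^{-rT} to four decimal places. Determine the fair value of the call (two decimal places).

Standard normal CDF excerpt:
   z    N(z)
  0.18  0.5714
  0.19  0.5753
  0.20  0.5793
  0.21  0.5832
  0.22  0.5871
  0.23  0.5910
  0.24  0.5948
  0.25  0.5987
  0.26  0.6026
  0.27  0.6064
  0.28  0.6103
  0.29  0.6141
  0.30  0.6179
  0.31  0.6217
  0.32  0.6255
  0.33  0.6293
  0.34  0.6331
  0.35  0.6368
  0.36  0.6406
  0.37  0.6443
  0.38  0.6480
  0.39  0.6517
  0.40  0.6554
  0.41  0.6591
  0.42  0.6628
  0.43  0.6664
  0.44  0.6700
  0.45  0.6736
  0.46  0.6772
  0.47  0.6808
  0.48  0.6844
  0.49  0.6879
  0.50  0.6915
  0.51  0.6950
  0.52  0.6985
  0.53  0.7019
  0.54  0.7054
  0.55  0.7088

€51.59

σ√T = 0.46 × 0.7071 = 0.3253
ln(S/K) + (r + σ²/2)T = ln(275/255) + (0.087 + 0.46²/2)·0.5 = 0.0755 + 0.0964 = 0.1719
d₁ = 0.1719 / 0.3253 = 0.5285 ≈ 0.53
d₂ = d₁ − σ√T = 0.5285 − 0.3253 = 0.2032 ≈ 0.20
exp(−rT) = exp(−0.087·0.5) = 0.9574
N(d₁) = N(0.53) = 0.7019;  N(d₂) = N(0.20) = 0.5793
C = 275·0.7019 − 255·0.9574·0.5793 = 193.0225 − 141.4286 = 51.5939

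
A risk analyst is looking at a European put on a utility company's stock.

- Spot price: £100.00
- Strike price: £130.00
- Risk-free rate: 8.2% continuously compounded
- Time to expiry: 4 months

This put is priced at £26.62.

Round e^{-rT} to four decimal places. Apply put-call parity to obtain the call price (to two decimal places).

e^(−rT) = e^(−0.082·0.3333) = 0.9730
Put-call parity: C − P = S − K·e^(−rT) = 100 − 130·0.9730 = 100 − 126.4900 = -26.4900
C = P + (C − P) = 26.62 + (-26.4900) = 0.1300

£0.13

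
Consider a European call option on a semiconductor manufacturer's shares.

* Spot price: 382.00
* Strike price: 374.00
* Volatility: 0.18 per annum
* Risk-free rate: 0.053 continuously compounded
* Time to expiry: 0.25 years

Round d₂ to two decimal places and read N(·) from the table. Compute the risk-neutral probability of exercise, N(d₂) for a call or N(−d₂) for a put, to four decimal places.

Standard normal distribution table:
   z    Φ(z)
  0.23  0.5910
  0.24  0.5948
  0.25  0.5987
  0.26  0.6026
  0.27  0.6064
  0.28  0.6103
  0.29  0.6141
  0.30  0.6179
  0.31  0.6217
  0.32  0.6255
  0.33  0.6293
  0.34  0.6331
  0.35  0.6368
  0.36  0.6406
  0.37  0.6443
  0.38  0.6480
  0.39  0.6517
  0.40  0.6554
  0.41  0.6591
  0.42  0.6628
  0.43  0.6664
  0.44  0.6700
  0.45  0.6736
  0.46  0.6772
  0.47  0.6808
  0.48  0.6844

T = 0.25;  σ√T = 0.0900
ln(S/K) + (r + σ²/2)T = ln(382/374) + (0.053 + 0.18²/2)·0.25 = 0.0212 + 0.0173 = 0.0385
d₁ = 0.0385 / 0.0900 = 0.4274 ≈ 0.43
d₂ = d₁ − σ√T = 0.4274 − 0.0900 = 0.3374 ≈ 0.34
Pr(exercise) under Q = N(d₂) = 0.6331

0.6331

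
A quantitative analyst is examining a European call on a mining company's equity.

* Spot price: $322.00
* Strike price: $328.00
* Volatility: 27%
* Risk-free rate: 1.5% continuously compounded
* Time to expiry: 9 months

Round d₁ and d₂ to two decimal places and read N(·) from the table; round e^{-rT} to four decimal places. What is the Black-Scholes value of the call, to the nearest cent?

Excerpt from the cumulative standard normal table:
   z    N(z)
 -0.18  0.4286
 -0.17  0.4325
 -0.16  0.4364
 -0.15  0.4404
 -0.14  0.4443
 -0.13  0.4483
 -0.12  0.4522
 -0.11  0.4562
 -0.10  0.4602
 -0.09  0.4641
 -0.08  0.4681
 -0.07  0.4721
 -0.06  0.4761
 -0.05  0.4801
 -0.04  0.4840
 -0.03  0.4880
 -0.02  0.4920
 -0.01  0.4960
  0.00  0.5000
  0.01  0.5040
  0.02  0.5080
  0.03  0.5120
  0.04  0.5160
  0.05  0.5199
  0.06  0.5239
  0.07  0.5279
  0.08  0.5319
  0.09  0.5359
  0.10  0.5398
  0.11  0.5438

σ√T = 0.27·√0.75 = 0.2338
d₁ = [ln(322/328) + (0.015 + 0.27²/2)·0.75] / 0.2338 = [-0.0185 + 0.0386] / 0.2338 = 0.0861 ⇒ 0.09
d₂ = d₁ − σ√T = 0.0861 − 0.2338 = -0.1478 ⇒ -0.15
exp(−rT) = exp(−0.015·0.75) = 0.9888
N(d₁) = N(0.09) = 0.5359;  N(d₂) = N(-0.15) = 0.4404
C = 322·0.5359 − 328·0.9888·0.4404 = 172.5598 − 142.8333 = 29.7265

$29.73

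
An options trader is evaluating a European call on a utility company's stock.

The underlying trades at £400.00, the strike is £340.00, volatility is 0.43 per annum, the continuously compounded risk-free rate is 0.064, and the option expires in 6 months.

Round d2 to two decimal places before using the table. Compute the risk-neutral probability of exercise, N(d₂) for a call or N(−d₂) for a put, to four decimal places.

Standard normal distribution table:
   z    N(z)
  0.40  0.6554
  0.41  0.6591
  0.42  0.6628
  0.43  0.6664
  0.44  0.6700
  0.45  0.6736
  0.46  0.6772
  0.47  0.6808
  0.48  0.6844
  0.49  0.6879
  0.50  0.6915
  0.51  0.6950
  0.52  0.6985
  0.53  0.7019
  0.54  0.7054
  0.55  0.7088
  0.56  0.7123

σ√T = 0.43·√0.5 = 0.3041
d₁ = [ln(400/340) + (0.064 + 0.43²/2)·0.5] / 0.3041 = [0.1625 + 0.0782] / 0.3041 = 0.7918 which rounds to 0.79
d₂ = d₁ − σ√T = 0.7918 − 0.3041 = 0.4877 which rounds to 0.49
Risk-neutral Pr[S_T > K] = N(d₂) = N(0.49) = 0.6879

0.6879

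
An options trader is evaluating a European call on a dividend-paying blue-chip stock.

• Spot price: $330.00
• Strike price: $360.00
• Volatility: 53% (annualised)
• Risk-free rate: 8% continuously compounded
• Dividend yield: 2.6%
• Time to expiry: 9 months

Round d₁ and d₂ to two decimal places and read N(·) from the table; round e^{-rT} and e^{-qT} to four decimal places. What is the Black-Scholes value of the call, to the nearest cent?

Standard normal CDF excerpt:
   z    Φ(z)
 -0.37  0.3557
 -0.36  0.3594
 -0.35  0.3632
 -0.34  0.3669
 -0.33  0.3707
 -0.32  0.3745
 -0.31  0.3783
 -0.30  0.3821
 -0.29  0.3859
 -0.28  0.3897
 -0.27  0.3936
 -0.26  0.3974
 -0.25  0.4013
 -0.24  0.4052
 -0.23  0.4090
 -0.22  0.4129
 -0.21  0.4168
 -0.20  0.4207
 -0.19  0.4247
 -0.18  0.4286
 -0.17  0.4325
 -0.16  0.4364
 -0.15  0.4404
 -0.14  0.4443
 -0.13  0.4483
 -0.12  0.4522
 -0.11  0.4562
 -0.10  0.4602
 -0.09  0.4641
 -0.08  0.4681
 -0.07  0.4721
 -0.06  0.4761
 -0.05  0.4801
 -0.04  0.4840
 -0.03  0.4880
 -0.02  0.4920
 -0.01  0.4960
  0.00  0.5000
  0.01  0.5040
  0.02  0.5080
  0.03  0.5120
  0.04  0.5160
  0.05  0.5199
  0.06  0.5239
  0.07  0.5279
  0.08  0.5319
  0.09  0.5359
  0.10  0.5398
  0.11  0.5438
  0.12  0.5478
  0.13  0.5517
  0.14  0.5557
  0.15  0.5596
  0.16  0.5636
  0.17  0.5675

$52.86

T = 0.75;  σ√T = 0.4590
d₁ = [ln(330/360) + (0.08 − 0.026 + 0.53²/2)·0.75] / 0.4590 = [-0.0870 + 0.1458] / 0.4590 = 0.1282 → 0.13
d₂ = d₁ − σ√T = 0.1282 − 0.4590 = -0.3308 → -0.33
exp(−qT) = exp(−0.026·0.75) = 0.9807;  exp(−rT) = exp(−0.08·0.75) = 0.9418
N(d₁) = N(0.13) = 0.5517;  N(d₂) = N(-0.33) = 0.3707
C = 330·0.9807·0.5517 − 360·0.9418·0.3707 = 178.5472 − 125.6851 = 52.8621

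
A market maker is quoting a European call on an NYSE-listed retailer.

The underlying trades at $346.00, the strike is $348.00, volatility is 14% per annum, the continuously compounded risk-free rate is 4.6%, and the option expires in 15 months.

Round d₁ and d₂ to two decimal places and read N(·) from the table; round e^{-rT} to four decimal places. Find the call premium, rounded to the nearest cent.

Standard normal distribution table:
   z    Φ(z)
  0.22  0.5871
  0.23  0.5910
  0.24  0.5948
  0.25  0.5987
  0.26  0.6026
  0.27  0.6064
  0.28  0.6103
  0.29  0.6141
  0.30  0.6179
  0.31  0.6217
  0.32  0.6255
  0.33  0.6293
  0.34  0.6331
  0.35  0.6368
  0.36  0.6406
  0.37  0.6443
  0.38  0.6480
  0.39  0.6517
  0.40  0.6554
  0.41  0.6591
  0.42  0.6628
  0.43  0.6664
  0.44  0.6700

$31.35

T = 1.25;  σ√T = 0.1565
d₁ = [ln(346/348) + (0.046 + 0.14²/2)·1.25] / 0.1565 = [-0.0058 + 0.0698] / 0.1565 = 0.4088 ≈ 0.41
d₂ = d₁ − σ√T = 0.4088 − 0.1565 = 0.2523 ≈ 0.25
exp(−rT) = exp(−0.046·1.25) = 0.9441
N(d₁) = N(0.41) = 0.6591;  N(d₂) = N(0.25) = 0.5987
C = 346·0.6591 − 348·0.9441·0.5987 = 228.0486 − 196.7010 = 31.3476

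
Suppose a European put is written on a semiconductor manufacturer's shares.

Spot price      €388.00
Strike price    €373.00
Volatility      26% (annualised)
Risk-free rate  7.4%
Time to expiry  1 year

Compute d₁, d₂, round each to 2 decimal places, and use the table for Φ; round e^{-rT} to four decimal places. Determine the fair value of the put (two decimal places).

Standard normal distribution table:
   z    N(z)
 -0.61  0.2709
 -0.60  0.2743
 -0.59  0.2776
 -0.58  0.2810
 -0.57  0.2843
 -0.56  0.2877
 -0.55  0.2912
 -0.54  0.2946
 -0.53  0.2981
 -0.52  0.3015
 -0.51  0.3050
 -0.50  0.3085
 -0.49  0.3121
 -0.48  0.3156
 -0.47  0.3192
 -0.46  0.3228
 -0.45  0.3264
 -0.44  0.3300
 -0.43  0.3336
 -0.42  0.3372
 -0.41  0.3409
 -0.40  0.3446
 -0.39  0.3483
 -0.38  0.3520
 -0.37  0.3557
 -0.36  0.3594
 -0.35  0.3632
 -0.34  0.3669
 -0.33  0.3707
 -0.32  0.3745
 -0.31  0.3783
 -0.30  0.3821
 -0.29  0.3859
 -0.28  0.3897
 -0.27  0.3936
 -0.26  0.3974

€20.74

T = 1;  σ√T = 0.2600
ln(S/K) + (r + σ²/2)T = ln(388/373) + (0.074 + 0.26²/2)·1 = 0.0394 + 0.1078 = 0.1472
d₁ = 0.1472 / 0.2600 = 0.5663 which rounds to 0.57
d₂ = d₁ − σ√T = 0.5663 − 0.2600 = 0.3063 which rounds to 0.31
e^(−rT) = e^(−0.074·1) = 0.9287
N(−d₂) = N(-0.31) = 0.3783;  N(−d₁) = N(-0.57) = 0.2843
P = 373·0.9287·0.3783 − 388·0.2843 = 131.0450 − 110.3084 = 20.7366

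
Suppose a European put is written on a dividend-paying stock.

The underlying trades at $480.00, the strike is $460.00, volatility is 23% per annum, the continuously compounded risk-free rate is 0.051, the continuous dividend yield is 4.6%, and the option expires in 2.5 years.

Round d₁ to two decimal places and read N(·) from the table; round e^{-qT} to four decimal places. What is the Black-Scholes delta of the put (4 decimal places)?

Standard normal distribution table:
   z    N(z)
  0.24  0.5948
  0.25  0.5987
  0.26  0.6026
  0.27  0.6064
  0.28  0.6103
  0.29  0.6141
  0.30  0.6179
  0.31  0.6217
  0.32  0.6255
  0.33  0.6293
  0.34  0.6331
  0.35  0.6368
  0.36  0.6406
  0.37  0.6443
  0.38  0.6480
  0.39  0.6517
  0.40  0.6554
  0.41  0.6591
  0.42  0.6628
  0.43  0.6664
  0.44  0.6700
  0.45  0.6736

-0.3304

σ√T = 0.23 × 1.5811 = 0.3637
ln(S/K) + (r − q + σ²/2)T = ln(480/460) + (0.051 − 0.046 + 0.23²/2)·2.5 = 0.0426 + 0.0786 = 0.1212
d₁ = 0.1212 / 0.3637 = 0.3332 ⇒ 0.33
N(d₁) = N(0.33) = 0.6293
Δ_put = e^(−qT)·(N(d₁) − 1) = 0.8914·(0.6293 − 1) = -0.3304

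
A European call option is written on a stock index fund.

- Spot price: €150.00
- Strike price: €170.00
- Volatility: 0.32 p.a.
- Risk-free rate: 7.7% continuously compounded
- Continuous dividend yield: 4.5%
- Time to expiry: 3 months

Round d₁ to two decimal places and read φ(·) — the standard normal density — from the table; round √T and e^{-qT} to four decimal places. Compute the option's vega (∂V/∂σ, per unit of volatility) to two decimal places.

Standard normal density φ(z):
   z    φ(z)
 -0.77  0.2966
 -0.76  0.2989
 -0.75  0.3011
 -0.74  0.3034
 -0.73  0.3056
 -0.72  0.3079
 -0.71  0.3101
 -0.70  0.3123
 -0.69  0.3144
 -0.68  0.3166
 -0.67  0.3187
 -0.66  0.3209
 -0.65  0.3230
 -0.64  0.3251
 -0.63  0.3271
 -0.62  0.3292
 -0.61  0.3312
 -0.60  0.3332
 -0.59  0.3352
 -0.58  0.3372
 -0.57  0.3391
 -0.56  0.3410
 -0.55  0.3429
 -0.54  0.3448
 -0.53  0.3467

23.95

T = 0.25;  σ√T = 0.1600
d₁ = [ln(150/170) + (0.077 − 0.045 + 0.32²/2)·0.25] / 0.1600 = [-0.1252 + 0.0208] / 0.1600 = -0.6523 which rounds to -0.65
√T = √0.25 = 0.5000
φ(d₁) = φ(-0.65) = 0.3230
exp(−qT) = exp(−0.045·0.25) = 0.9888
vega = S·exp(−qT)·φ(d₁)·√T = 150·0.9888·0.3230·0.5000 = 23.9537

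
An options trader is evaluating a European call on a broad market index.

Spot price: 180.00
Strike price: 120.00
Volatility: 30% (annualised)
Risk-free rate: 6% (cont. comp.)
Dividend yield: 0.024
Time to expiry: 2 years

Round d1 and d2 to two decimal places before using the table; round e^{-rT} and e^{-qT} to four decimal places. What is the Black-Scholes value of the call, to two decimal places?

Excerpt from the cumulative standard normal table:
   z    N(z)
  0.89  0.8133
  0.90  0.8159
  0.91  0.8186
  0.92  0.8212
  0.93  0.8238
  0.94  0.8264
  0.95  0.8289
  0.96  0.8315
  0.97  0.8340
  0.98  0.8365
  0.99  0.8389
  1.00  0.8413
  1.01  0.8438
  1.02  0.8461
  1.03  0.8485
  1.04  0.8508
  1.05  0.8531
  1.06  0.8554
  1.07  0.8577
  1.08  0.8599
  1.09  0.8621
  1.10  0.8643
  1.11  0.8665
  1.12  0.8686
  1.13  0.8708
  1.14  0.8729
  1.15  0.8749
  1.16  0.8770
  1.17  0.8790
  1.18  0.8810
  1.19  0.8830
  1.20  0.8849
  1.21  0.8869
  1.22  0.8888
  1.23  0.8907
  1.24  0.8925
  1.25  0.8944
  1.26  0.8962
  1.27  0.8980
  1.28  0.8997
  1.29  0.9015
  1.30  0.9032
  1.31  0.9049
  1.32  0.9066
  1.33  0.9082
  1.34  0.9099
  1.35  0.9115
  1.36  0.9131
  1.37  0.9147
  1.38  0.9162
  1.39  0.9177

68.98

T = 2;  σ√T = 0.4243
d₁ = [ln(180/120) + (0.06 − 0.024 + ½·0.3²)·2] / (σ√T) = (0.4055 + 0.1620) / 0.4243 = 1.3375 ⇒ 1.34
d₂ = 1.3375 − 0.4243 = 0.9133 ⇒ 0.91
exp(−qT) = exp(−0.024·2) = 0.9531;  exp(−rT) = exp(−0.06·2) = 0.8869
C = 180·0.9531·N(1.34) − 120·0.8869·N(0.91) = 180·0.9531·0.9099 − 120·0.8869·0.8186 = 156.1006 − 87.1220 = 68.9787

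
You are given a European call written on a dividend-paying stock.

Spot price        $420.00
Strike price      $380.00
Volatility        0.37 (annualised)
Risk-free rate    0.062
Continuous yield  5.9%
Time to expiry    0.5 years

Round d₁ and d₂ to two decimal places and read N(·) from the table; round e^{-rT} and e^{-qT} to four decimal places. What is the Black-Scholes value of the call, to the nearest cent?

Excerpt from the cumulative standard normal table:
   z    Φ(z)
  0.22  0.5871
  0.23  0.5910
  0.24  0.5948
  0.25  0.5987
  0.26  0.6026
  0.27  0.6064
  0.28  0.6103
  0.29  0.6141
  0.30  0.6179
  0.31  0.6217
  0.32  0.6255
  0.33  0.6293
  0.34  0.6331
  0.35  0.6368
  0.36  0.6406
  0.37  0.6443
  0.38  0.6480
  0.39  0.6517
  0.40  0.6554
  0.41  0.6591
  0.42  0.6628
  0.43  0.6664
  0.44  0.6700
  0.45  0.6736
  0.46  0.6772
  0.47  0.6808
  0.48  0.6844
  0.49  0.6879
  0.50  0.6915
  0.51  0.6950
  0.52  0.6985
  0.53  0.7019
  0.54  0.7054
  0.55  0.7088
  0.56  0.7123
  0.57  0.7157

$62.83

σ√T = 0.37 × 0.7071 = 0.2616
d₁ = [ln(420/380) + (0.062 − 0.059 + ½·0.37²)·0.5] / (σ√T) = (0.1001 + 0.0357) / 0.2616 = 0.5191 ⇒ 0.52
d₂ = 0.5191 − 0.2616 = 0.2575 ⇒ 0.26
exp(−qT) = exp(−0.059·0.5) = 0.9709;  exp(−rT) = exp(−0.062·0.5) = 0.9695
N(d₁) = N(0.52) = 0.6985;  N(d₂) = N(0.26) = 0.6026
C = 420·0.9709·0.6985 − 380·0.9695·0.6026 = 284.8329 − 222.0039 = 62.8291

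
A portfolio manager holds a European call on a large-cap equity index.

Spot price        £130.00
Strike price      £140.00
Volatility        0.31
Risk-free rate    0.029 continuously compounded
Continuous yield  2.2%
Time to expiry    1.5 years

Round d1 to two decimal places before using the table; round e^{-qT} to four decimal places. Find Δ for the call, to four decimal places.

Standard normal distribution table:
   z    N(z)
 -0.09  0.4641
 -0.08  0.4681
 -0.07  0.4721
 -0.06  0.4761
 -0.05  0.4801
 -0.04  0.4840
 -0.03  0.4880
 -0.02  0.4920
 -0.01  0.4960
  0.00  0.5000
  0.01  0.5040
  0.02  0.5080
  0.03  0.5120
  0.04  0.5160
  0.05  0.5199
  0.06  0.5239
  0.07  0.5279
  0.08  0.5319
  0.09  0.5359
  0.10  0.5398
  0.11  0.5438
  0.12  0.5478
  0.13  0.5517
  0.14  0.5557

σ√T = 0.31 × 1.2247 = 0.3797
d₁ = [ln(130/140) + (0.029 − 0.022 + 0.31²/2)·1.5] / 0.3797 = [-0.0741 + 0.0826] / 0.3797 = 0.0223 ⇒ 0.02
N(d₁) = N(0.02) = 0.5080
Δ_call = e^(−qT)·N(d₁) = 0.9675·0.5080 = 0.4915

0.4915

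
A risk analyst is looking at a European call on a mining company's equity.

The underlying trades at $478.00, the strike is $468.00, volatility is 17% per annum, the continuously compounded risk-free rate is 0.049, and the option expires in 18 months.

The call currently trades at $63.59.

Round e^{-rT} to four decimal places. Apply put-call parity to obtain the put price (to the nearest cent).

$20.41

e^(−rT) = e^(−0.049·1.5) = 0.9291
Put-call parity: C − P = S − K·e^(−rT) = 478 − 468·0.9291 = 478 − 434.8188 = 43.1812
P = C − (C − P) = 63.59 − (43.1812) = 20.4088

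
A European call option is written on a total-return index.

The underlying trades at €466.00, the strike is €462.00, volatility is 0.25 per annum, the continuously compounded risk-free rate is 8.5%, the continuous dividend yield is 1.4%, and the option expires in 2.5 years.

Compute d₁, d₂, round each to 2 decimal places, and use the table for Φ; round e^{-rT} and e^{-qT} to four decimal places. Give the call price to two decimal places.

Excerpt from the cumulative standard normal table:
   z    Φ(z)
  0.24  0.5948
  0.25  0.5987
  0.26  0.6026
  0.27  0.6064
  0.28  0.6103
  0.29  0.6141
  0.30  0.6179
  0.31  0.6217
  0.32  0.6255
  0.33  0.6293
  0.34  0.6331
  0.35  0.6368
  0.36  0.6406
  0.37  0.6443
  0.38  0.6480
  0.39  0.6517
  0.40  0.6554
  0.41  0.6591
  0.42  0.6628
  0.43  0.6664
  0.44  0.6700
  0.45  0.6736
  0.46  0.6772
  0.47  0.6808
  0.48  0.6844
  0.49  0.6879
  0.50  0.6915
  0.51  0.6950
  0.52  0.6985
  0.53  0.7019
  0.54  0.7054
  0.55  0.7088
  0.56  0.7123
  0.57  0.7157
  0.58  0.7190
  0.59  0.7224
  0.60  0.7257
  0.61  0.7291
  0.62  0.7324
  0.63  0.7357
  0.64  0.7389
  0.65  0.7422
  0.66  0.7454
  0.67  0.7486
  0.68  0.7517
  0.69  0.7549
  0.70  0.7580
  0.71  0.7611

σ√T = 0.25·√2.5 = 0.3953
d₁ = [ln(466/462) + (0.085 − 0.014 + 0.25²/2)·2.5] / 0.3953 = [0.0086 + 0.2556] / 0.3953 = 0.6685 ≈ 0.67
d₂ = d₁ − σ√T = 0.6685 − 0.3953 = 0.2732 ≈ 0.27
e^(−qT) = e^(−0.014·2.5) = 0.9656;  e^(−rT) = e^(−0.085·2.5) = 0.8086
C = 466·0.9656·N(0.67) − 462·0.8086·N(0.27) = 466·0.9656·0.7486 − 462·0.8086·0.6064 = 336.8472 − 226.5348 = 110.3125

€110.31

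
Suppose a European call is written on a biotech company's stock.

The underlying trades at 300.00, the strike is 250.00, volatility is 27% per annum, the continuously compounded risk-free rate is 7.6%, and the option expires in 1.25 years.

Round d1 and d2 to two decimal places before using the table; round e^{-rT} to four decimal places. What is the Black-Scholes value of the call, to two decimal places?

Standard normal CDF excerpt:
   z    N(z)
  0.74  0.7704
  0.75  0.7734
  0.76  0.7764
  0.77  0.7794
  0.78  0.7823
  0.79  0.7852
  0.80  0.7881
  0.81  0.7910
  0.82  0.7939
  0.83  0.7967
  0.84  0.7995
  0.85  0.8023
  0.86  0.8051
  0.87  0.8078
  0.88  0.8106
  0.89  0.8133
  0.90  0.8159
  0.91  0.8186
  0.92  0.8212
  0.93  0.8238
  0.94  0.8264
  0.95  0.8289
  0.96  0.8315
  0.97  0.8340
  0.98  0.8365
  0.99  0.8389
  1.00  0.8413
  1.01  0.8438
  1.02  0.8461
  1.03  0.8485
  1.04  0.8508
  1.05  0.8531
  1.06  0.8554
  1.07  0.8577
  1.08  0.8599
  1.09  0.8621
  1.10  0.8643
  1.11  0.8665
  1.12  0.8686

80.11

T = 1.25;  σ√T = 0.3019
ln(S/K) + (r + σ²/2)T = ln(300/250) + (0.076 + 0.27²/2)·1.25 = 0.1823 + 0.1406 = 0.3229
d₁ = 0.3229 / 0.3019 = 1.0696 ⇒ 1.07
d₂ = d₁ − σ√T = 1.0696 − 0.3019 = 0.7677 ⇒ 0.77
exp(−rT) = exp(−0.076·1.25) = 0.9094
C = 300·N(1.07) − 250·0.9094·N(0.77) = 300·0.8577 − 250·0.9094·0.7794 = 257.3100 − 177.1966 = 80.1134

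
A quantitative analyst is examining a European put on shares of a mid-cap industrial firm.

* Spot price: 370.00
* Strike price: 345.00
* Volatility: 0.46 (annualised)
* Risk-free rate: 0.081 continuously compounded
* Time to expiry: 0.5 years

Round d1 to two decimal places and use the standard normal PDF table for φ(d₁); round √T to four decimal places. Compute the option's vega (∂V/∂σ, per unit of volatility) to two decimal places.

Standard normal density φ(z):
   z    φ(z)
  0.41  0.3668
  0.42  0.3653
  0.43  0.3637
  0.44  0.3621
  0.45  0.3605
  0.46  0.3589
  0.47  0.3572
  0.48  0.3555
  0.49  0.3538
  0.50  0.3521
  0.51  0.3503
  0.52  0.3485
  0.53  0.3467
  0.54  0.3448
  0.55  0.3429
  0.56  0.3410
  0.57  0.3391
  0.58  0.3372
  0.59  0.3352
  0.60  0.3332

92.12

σ√T = 0.46·√0.5 = 0.3253
d₁ = [ln(370/345) + (0.081 + 0.46²/2)·0.5] / 0.3253 = [0.0700 + 0.0934] / 0.3253 = 0.5022 which rounds to 0.50
√T = √0.5 = 0.7071
φ(d₁) = φ(0.50) = 0.3521
vega = S·φ(d₁)·√T = 370·0.3521·0.7071 = 92.1189
(Call and put vega coincide under Black-Scholes.)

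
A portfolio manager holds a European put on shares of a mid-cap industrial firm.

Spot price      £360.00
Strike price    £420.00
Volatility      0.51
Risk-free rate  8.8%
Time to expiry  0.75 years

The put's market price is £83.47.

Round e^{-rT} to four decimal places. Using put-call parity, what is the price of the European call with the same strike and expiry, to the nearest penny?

exp(−rT) = exp(−0.088·0.75) = 0.9361
Put-call parity: C − P = S − K·e^(−rT) = 360 − 420·0.9361 = 360 − 393.1620 = -33.1620
C = P + (C − P) = 83.47 + (-33.1620) = 50.3080

£50.31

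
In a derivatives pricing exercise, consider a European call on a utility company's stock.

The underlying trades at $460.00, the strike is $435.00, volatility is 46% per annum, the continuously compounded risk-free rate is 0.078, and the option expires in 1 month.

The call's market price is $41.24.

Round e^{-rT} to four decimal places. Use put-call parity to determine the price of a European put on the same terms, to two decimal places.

$13.41

e^(−rT) = e^(−0.078·0.08333) = 0.9935
Put-call parity: C − P = S − K·e^(−rT) = 460 − 435·0.9935 = 460 − 432.1725 = 27.8275
P = C − (C − P) = 41.24 − (27.8275) = 13.4125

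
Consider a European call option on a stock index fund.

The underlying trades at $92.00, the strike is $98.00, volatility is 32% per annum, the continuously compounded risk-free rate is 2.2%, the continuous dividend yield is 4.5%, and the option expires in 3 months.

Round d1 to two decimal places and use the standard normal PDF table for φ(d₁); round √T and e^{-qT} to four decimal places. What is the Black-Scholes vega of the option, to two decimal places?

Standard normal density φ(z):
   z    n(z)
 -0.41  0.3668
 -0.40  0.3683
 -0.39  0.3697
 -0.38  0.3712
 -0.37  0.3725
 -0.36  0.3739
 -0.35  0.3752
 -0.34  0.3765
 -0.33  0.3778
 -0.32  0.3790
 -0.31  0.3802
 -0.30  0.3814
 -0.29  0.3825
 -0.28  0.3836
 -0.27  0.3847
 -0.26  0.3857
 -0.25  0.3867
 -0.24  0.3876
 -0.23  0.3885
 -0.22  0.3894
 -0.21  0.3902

17.07

σ√T = 0.32 × 0.5000 = 0.1600
ln(S/K) + (r − q + σ²/2)T = ln(92/98) + (0.022 − 0.045 + 0.32²/2)·0.25 = -0.0632 + 0.0071 = -0.0561
d₁ = -0.0561 / 0.1600 = -0.3508 ⇒ -0.35
√T = √0.25 = 0.5000
φ(d₁) = φ(-0.35) = 0.3752
e^(−qT) = e^(−0.045·0.25) = 0.9888
vega = S·e^(−qT)·φ(d₁)·√T = 92·0.9888·0.3752·0.5000 = 17.0659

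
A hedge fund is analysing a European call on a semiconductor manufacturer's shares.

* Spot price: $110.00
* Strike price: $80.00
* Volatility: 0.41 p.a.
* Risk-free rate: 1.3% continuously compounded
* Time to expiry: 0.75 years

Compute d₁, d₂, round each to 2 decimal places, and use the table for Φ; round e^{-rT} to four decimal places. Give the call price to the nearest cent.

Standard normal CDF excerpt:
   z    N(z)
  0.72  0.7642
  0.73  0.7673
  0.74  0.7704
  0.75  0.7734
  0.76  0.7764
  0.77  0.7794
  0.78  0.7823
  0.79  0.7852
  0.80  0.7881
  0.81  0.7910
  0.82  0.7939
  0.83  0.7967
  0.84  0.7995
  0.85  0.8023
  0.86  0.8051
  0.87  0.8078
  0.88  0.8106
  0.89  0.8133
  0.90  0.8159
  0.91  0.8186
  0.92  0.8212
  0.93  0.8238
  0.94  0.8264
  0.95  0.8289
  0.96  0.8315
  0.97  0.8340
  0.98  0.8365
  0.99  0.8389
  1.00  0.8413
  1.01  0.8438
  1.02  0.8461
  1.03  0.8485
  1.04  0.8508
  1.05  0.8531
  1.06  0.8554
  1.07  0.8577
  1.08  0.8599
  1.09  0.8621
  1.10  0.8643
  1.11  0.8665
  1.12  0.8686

σ√T = 0.41·√0.75 = 0.3551
ln(S/K) + (r + σ²/2)T = ln(110/80) + (0.013 + 0.41²/2)·0.75 = 0.3185 + 0.0728 = 0.3912
d₁ = 0.3912 / 0.3551 = 1.1019 → 1.10
d₂ = d₁ − σ√T = 1.1019 − 0.3551 = 0.7468 → 0.75
exp(−rT) = exp(−0.013·0.75) = 0.9903
N(d₁) = N(1.10) = 0.8643;  N(d₂) = N(0.75) = 0.7734
C = 110·0.8643 − 80·0.9903·0.7734 = 95.0730 − 61.2718 = 33.8012

$33.80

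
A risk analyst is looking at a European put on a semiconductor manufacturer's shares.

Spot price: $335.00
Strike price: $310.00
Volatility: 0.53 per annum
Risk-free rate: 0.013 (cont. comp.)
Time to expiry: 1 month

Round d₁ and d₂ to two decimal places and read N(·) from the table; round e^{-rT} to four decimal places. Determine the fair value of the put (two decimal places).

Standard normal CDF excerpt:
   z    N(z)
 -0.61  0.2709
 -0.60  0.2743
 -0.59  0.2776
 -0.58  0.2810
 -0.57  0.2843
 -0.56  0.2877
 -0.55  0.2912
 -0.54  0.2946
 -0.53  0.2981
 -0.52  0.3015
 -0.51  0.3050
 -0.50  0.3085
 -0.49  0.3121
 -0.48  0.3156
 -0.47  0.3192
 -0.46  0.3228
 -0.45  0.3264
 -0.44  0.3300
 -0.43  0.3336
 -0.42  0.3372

T = 0.08333;  σ√T = 0.1530
d₁ = [ln(335/310) + (0.013 + 0.53²/2)·0.08333] / 0.1530 = [0.0776 + 0.0128] / 0.1530 = 0.5905 ⇒ 0.59
d₂ = d₁ − σ√T = 0.5905 − 0.1530 = 0.4375 ⇒ 0.44
exp(−rT) = exp(−0.013·0.08333) = 0.9989
P = 310·0.9989·N(-0.44) − 335·N(-0.59) = 310·0.9989·0.3300 − 335·0.2776 = 102.1875 − 92.9960 = 9.1915

$9.19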